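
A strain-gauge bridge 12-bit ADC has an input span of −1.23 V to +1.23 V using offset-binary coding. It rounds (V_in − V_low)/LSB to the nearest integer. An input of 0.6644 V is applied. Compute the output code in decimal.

LSB = 2.46 V / 4096 = 0.601 mV.
Input sits at 3154.253 steps above V_low.
round(3154.253) = 3154.

code 3154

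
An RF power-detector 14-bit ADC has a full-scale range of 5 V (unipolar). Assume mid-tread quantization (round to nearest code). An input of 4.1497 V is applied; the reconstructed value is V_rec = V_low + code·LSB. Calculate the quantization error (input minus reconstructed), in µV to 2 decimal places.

-80.27 µV

Step size: 5 V ÷ 2^14 = 305.18 µV.
(V_in − V_low)/LSB = (4.1497 − 0)/0.000305176 = 13597.7370 → code 13598 (round).
V_rec = 0 + 13598·0.000305176 = 4.1497803 V.
Error = 4.1497 − 4.1497803 = -8.02734e-05 V = -80.27 µV.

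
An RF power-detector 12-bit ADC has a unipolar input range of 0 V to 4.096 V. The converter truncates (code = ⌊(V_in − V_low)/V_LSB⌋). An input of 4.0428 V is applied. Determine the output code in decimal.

code 4042

Full-scale span = 4.096 V; LSB = 4.096/2^12 = 1.000 mV.
(4.0428 − 0) / 0.001 = 4042.800 LSBs.
So the output code is 4042.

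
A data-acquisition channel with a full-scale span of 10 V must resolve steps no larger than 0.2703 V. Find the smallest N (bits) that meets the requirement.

Number of steps required ≥ 10 V / 0.2703 V = 37.00.
Need 2^N ≥ 37.00; 2^5 = 32, 2^6 = 64.
Minimum N = 6.

6 bits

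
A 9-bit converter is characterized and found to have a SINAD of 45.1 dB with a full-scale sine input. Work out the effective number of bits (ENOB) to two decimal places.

ENOB = (SINAD − 1.76) / 6.02 = (45.1 − 1.76)/6.02 = 7.199.

7.20 bits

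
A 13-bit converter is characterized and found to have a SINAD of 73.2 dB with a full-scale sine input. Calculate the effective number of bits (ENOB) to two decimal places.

11.87 bits

ENOB = (SINAD − 1.76) / 6.02 = (73.2 − 1.76)/6.02 = 11.867.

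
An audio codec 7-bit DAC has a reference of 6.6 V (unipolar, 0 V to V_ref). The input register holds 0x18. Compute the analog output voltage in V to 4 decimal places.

LSB = 6.6 V / 2^7 = 51.562 mV.
Code 0x18 = 24 decimal.
V_out = 0 + 24 × 0.0515625 V = 1.2375 V.

1.2375 V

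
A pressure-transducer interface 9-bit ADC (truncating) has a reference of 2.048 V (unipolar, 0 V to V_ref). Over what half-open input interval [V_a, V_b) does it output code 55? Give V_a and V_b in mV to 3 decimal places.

LSB = 2.048/2^9 = 4.000 mV.
V_a = V_low + 55·LSB = 0.22 V; V_b = V_low + 56·LSB = 0.224 V.

[220.000 mV, 224.000 mV)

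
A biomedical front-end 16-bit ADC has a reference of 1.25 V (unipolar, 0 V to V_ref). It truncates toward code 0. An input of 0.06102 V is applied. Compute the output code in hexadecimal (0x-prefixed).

LSB = 1.25 V / 65536 = 19.07 µV.
(V_in − V_low)/LSB = (0.06102 − 0) / 1.90735e-05 = 3199.205.
Floor → code 3199.
In hexadecimal (0x-prefixed): 0xC7F.

code 0xC7F (decimal 3199)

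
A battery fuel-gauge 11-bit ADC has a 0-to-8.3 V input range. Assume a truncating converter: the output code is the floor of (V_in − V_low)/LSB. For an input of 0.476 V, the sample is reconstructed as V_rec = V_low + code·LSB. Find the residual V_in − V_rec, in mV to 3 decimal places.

Step size: 8.3 V ÷ 2^11 = 4.053 mV.
Scaled input = 117.4516 LSBs, so code = 117.
Code 117 maps back to 0 + 117×0.00405273 V = 0.47416992 V.
Difference: 0.00183008 V → 1.830 mV.

1.830 mV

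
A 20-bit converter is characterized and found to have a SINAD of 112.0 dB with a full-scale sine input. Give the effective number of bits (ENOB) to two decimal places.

18.31 bits

ENOB = (SINAD − 1.76) / 6.02 = (112.0 − 1.76)/6.02 = 18.312.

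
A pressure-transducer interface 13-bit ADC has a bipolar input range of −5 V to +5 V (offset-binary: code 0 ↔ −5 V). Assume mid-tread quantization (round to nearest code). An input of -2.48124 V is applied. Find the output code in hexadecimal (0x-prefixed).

LSB = 10 V / 8192 = 1.221 mV.
(V_in − V_low)/LSB = (-2.48124 − (−5)) / 0.0012207 = 2063.368.
round(2063.368) = 2063.
In hexadecimal (0x-prefixed): 0x80F.

code 0x80F (decimal 2063)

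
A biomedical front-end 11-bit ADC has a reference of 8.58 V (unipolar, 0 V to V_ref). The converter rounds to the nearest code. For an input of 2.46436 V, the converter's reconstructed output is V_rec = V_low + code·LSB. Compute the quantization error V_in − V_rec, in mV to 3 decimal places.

LSB = 8.58/2^11 = 4.189 mV.
(2.46436 − 0)/0.00418945 = 588.2295; round gives code 588.
V_rec = 0 + 588·0.00418945 = 2.4633984 V.
Difference: 0.000961562 V → 0.962 mV.

0.962 mV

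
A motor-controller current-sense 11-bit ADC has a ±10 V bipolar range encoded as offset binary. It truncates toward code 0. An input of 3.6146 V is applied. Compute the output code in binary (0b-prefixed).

code 0b10101110010 (decimal 1394)

Full-scale span = 20 V; LSB = 20/2^11 = 9.766 mV.
(V_in − V_low)/LSB = (3.6146 − (−10)) / 0.00976562 = 1394.135.
⌊·⌋(1394.135) = 1394.
In binary (0b-prefixed): 0b10101110010.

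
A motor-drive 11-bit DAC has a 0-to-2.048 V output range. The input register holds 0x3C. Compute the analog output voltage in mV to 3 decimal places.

60.000 mV

LSB = 2.048 V / 2^11 = 1.000 mV.
Code 0x3C = 60 decimal.
V_out = 0 + 60 × 0.001 V = 0.06 V.
= 60.000 mV.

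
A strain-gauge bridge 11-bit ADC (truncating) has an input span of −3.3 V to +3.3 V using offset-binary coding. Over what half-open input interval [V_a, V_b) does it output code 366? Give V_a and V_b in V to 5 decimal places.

LSB = 6.6/2^11 = 3.223 mV.
V_a = V_low + 366·LSB = -2.12051 V; V_b = V_low + 367·LSB = -2.11729 V.

[-2.12051 V, -2.11729 V)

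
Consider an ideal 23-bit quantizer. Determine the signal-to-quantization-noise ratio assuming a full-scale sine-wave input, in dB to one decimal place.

SNR ≈ 6.02·N + 1.76 dB = 6.02·23 + 1.76 = 140.22 dB.

140.2 dB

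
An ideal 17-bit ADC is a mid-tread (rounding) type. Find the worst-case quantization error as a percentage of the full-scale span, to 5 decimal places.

0.00038 %

Rounding → worst-case error = ½ LSB = V_FS/2^18, so 100/262144 = 0.00038147 % of full scale.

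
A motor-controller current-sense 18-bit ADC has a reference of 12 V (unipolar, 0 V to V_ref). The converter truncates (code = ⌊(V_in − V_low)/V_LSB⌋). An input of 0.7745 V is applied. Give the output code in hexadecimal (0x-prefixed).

With 262144 levels over 12 V, one step is 45.78 µV.
(V_in − V_low)/LSB = (0.7745 − 0) / 4.57764e-05 = 16919.211.
⌊·⌋(16919.211) = 16919.
In hexadecimal (0x-prefixed): 0x4217.

code 0x4217 (decimal 16919)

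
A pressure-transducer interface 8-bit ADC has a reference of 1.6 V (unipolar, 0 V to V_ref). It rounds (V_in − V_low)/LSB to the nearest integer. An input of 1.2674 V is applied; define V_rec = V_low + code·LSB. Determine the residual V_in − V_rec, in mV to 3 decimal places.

Step size: 1.6 V ÷ 2^8 = 6.250 mV.
Scaled input = 202.7840 LSBs, so code = 203.
V_rec = 0 + 203·0.00625 = 1.26875 V.
V_in − V_rec = -0.00135 V = -1.350 mV.

-1.350 mV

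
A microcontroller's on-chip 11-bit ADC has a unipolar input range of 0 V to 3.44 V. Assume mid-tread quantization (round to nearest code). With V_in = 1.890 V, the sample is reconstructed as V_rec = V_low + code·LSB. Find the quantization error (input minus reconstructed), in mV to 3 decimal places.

0.352 mV

LSB = 3.44/2^11 = 1.680 mV.
(1.890 − 0)/0.00167969 = 1125.2093; round gives code 1125.
V_rec = 0 + 1125·0.00167969 = 1.8896484 V.
V_in − V_rec = 0.000351562 V = 0.352 mV.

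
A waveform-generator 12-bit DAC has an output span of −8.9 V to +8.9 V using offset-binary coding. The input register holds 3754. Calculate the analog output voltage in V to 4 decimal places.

7.4138 V

LSB = 17.8 V / 2^12 = 4.346 mV.
V_out = (−8.9) + 3754 × 0.0043457 V = 7.41377 V.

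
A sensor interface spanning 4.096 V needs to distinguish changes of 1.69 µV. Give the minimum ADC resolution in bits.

22 bits

Number of steps required ≥ 4.096 V / 1.69 µV = 2423668.64.
Need 2^N ≥ 2423668.64; 2^21 = 2097152, 2^22 = 4194304.
Minimum N = 22.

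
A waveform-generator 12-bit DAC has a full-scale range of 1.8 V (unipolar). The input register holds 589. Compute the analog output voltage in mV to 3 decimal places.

LSB = 1.8 V / 2^12 = 439.45 µV.
V_out = 0 + 589 × 0.000439453 V = 0.258838 V.
= 258.838 mV.

258.838 mV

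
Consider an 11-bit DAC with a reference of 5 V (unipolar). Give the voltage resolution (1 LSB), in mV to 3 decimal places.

Full-scale span = 5 V.
LSB = 5 / 2^11 = 5 / 2048 = 0.00244141 V = 2.441 mV.

2.441 mV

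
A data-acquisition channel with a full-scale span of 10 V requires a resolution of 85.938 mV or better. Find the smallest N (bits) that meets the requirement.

Number of steps required ≥ 10 V / 85.938 mV = 116.36.
Need 2^N ≥ 116.36; 2^6 = 64, 2^7 = 128.
Minimum N = 7.

7 bits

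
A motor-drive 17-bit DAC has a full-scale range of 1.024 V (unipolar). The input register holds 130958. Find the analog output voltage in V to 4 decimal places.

1.0231 V

LSB = 1.024 V / 2^17 = 7.81 µV.
V_out = 0 + 130958 × 7.8125e-06 V = 1.02311 V.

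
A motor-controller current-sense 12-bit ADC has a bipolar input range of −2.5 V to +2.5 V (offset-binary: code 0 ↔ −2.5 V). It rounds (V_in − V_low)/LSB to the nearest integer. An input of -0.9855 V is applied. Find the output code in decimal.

code 1241

Full-scale span = 5 V; LSB = 5/2^12 = 1.221 mV.
(-0.9855 − (−2.5)) / 0.0012207 = 1240.678 LSBs.
Round → code 1241.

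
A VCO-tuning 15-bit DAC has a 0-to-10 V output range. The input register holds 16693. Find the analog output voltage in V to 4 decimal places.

LSB = 10 V / 2^15 = 305.18 µV.
V_out = 0 + 16693 × 0.000305176 V = 5.0943 V.

5.0943 V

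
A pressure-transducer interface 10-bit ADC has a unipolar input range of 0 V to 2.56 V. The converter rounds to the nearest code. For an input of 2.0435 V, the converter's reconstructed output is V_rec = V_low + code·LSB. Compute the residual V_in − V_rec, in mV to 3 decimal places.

Step size: 2.56 V ÷ 2^10 = 2.500 mV.
Scaled input = 817.4000 LSBs, so code = 817.
Code 817 maps back to 0 + 817×0.0025 V = 2.0425 V.
Error = 2.0435 − 2.0425 = 0.001 V = 1.000 mV.

1.000 mV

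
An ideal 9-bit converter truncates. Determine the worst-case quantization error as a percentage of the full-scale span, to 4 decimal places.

Truncating → worst-case error = 1 LSB = V_FS/2^9, so 100/512 = 0.195312 % of full scale.

0.1953 %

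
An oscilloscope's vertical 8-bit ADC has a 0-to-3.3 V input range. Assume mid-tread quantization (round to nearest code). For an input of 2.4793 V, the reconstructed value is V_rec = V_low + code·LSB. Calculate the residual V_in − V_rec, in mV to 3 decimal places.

4.300 mV

LSB = 3.3/2^8 = 12.891 mV.
Scaled input = 192.3336 LSBs, so code = 192.
V_rec = 0 + 192·0.0128906 = 2.475 V.
Difference: 0.0043 V → 4.300 mV.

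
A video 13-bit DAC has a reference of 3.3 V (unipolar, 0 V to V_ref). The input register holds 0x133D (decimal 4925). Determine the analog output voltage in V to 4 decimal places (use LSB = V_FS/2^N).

LSB = 3.3 V / 2^13 = 402.83 µV.
Code 0x133D = 4925 decimal.
V_out = 0 + 4925 × 0.000402832 V = 1.98395 V.

1.9839 V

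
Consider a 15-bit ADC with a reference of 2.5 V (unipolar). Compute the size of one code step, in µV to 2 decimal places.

Full-scale span = 2.5 V.
LSB = 2.5 / 2^15 = 2.5 / 32768 = 7.62939e-05 V = 76.29 µV.

76.29 µV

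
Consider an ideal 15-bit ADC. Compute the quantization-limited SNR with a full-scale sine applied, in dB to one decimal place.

SNR ≈ 6.02·N + 1.76 dB = 6.02·15 + 1.76 = 92.06 dB.

92.1 dB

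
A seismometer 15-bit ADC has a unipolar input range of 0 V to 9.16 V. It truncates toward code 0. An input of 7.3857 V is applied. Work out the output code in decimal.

code 26420

Full-scale span = 9.16 V; LSB = 9.16/2^15 = 279.54 µV.
(7.3857 − 0) / 0.000279541 = 26420.810 LSBs.
Floor → code 26420.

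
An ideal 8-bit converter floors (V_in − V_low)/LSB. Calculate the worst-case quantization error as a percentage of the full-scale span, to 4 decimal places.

0.3906 %

Truncating → worst-case error = 1 LSB = V_FS/2^8, so 100/256 = 0.390625 % of full scale.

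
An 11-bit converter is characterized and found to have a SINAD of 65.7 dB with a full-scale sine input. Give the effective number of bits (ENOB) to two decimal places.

ENOB = (SINAD − 1.76) / 6.02 = (65.7 − 1.76)/6.02 = 10.621.

10.62 bits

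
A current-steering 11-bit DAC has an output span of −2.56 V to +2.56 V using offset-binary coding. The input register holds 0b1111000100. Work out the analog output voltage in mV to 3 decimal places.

LSB = 5.12 V / 2^11 = 2.500 mV.
Code 0b1111000100 = 964 decimal.
V_out = (−2.56) + 964 × 0.0025 V = -0.15 V.
= -150.000 mV.

-150.000 mV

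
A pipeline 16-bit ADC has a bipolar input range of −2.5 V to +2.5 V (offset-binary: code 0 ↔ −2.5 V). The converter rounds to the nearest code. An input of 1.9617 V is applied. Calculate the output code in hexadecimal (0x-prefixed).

Full-scale span = 5 V; LSB = 5/2^16 = 76.29 µV.
Input sits at 58480.394 steps above V_low.
Round → code 58480.
In hexadecimal (0x-prefixed): 0xE470.

code 0xE470 (decimal 58480)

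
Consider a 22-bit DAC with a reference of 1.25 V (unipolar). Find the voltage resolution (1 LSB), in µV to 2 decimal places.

0.30 µV

Full-scale span = 1.25 V.
LSB = 1.25 / 2^22 = 1.25 / 4194304 = 2.98023e-07 V = 0.30 µV.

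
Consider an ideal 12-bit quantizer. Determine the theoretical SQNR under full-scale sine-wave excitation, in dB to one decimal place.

74.0 dB

SNR ≈ 6.02·N + 1.76 dB = 6.02·12 + 1.76 = 74.00 dB.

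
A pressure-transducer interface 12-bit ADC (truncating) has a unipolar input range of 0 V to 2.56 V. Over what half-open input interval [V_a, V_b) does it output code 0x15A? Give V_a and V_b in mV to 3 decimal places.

LSB = 2.56/2^12 = 0.625 mV.
Code 0x15A = 346 decimal.
V_a = V_low + 346·LSB = 0.21625 V; V_b = V_low + 347·LSB = 0.216875 V.

[216.250 mV, 216.875 mV)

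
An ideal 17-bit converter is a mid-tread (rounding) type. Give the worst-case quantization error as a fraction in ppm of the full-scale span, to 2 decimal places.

Rounding → worst-case error = ½ LSB = V_FS/2^18, so 1e+06/262144 = 3.8147 ppm of full scale.

3.81 ppm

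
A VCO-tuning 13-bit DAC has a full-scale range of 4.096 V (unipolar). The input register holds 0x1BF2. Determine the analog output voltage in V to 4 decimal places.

3.5770 V

LSB = 4.096 V / 2^13 = 0.500 mV.
Code 0x1BF2 = 7154 decimal.
V_out = 0 + 7154 × 0.0005 V = 3.577 V.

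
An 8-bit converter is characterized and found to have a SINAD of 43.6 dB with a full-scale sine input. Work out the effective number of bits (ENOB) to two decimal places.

6.95 bits

ENOB = (SINAD − 1.76) / 6.02 = (43.6 − 1.76)/6.02 = 6.950.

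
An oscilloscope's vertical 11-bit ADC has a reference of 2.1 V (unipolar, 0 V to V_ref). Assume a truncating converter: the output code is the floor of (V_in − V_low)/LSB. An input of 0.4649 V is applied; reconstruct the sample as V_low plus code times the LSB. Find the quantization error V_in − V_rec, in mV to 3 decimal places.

LSB = 2.1/2^11 = 1.025 mV.
(V_in − V_low)/LSB = (0.4649 − 0)/0.00102539 = 453.3882 → code 453 (floor).
Code 453 maps back to 0 + 453×0.00102539 V = 0.46450195 V.
V_in − V_rec = 0.000398047 V = 0.398 mV.

0.398 mV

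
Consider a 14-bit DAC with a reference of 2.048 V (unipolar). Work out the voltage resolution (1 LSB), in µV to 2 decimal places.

125.00 µV

Full-scale span = 2.048 V.
LSB = 2.048 / 2^14 = 2.048 / 16384 = 0.000125 V = 125.00 µV.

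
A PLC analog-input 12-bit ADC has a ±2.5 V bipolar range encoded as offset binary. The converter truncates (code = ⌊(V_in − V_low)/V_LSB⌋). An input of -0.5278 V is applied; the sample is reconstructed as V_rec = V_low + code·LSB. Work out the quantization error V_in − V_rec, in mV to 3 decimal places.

0.764 mV

Step size: 5 V ÷ 2^12 = 1.221 mV.
Scaled input = 1615.6262 LSBs, so code = 1615.
Reconstructed: -0.52856445 V.
Difference: 0.000764453 V → 0.764 mV.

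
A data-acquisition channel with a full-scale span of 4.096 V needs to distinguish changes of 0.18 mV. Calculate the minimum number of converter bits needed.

15 bits

Number of steps required ≥ 4.096 V / 0.18 mV = 22755.56.
Need 2^N ≥ 22755.56; 2^14 = 16384, 2^15 = 32768.
Minimum N = 15.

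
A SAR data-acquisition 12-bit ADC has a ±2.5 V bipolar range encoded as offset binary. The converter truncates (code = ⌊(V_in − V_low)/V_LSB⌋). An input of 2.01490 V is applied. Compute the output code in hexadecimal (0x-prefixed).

With 4096 levels over 5 V, one step is 1.221 mV.
(2.01490 − (−2.5)) / 0.0012207 = 3698.606 LSBs.
Floor → code 3698.
In hexadecimal (0x-prefixed): 0xE72.

code 0xE72 (decimal 3698)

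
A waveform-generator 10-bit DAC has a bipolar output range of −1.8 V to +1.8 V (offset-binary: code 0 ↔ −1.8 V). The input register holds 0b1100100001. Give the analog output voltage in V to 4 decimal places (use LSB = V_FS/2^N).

LSB = 3.6 V / 2^10 = 3.516 mV.
Code 0b1100100001 = 801 decimal.
V_out = (−1.8) + 801 × 0.00351563 V = 1.01602 V.

1.0160 V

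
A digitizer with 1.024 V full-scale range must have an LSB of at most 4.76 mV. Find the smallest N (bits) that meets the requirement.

Number of steps required ≥ 1.024 V / 4.76 mV = 215.13.
Need 2^N ≥ 215.13; 2^7 = 128, 2^8 = 256.
Minimum N = 8.

8 bits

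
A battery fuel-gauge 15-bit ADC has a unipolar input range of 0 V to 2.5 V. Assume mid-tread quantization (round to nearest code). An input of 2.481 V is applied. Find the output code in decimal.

code 32519

Full-scale span = 2.5 V; LSB = 2.5/2^15 = 76.29 µV.
(2.481 − 0) / 7.62939e-05 = 32518.963 LSBs.
Round → code 32519.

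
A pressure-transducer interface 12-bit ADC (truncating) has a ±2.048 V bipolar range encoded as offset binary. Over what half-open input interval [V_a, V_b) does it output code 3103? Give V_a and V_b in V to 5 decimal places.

LSB = 4.096/2^12 = 1.000 mV.
V_a = V_low + 3103·LSB = 1.055 V; V_b = V_low + 3104·LSB = 1.056 V.

[1.05500 V, 1.05600 V)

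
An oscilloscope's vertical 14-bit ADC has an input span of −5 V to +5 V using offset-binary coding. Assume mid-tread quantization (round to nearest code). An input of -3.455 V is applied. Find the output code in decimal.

code 2531

With 16384 levels over 10 V, one step is 0.610 mV.
Input sits at 2531.328 steps above V_low.
Round → code 2531.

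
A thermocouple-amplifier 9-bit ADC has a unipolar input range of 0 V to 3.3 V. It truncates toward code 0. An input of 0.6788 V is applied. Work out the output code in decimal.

code 105

With 512 levels over 3.3 V, one step is 6.445 mV.
Input sits at 105.317 steps above V_low.
Floor → code 105.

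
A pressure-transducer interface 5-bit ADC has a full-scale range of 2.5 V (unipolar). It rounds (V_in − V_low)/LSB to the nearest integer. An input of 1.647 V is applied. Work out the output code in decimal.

code 21

Full-scale span = 2.5 V; LSB = 2.5/2^5 = 78.125 mV.
Input sits at 21.082 steps above V_low.
round(21.082) = 21.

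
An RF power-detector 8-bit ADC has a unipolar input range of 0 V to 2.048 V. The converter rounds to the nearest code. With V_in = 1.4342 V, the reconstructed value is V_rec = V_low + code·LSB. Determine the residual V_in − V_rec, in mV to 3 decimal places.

2.200 mV

Step size: 2.048 V ÷ 2^8 = 8.000 mV.
(1.4342 − 0)/0.008 = 179.2750; round gives code 179.
V_rec = 0 + 179·0.008 = 1.432 V.
Difference: 0.0022 V → 2.200 mV.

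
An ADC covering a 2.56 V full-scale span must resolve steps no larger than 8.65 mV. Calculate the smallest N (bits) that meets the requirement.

9 bits

Number of steps required ≥ 2.56 V / 8.65 mV = 295.95.
Need 2^N ≥ 295.95; 2^8 = 256, 2^9 = 512.
Minimum N = 9.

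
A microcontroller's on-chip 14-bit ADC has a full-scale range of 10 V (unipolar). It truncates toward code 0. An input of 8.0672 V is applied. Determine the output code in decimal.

code 13217

Full-scale span = 10 V; LSB = 10/2^14 = 0.610 mV.
(8.0672 − 0) / 0.000610352 = 13217.300 LSBs.
Floor → code 13217.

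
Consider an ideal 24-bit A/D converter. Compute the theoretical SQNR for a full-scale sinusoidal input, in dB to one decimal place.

SNR ≈ 6.02·N + 1.76 dB = 6.02·24 + 1.76 = 146.24 dB.

146.2 dB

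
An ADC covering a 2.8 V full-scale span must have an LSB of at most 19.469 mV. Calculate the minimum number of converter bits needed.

Number of steps required ≥ 2.8 V / 19.469 mV = 143.82.
Need 2^N ≥ 143.82; 2^7 = 128, 2^8 = 256.
Minimum N = 8.

8 bits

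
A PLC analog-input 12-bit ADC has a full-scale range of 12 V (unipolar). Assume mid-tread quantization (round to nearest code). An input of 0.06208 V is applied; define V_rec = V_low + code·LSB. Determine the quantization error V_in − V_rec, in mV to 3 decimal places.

LSB = 12/2^12 = 2.930 mV.
(0.06208 − 0)/0.00292969 = 21.1900; round gives code 21.
Reconstructed: 0.061523438 V.
V_in − V_rec = 0.000556562 V = 0.557 mV.

0.557 mV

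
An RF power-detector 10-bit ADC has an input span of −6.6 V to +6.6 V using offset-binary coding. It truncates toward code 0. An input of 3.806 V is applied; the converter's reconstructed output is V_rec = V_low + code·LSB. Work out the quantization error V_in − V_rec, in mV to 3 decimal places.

One LSB is 13.2 V / 1024 = 12.891 mV.
Scaled input = 807.2533 LSBs, so code = 807.
Reconstructed: 3.8027344 V.
V_in − V_rec = 0.00326562 V = 3.266 mV.

3.266 mV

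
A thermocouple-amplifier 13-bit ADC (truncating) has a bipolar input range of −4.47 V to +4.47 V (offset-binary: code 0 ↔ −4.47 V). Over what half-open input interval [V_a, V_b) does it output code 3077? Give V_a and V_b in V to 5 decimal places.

LSB = 8.94/2^13 = 1.091 mV.
V_a = V_low + 3077·LSB = -1.11204 V; V_b = V_low + 3078·LSB = -1.11095 V.

[-1.11204 V, -1.11095 V)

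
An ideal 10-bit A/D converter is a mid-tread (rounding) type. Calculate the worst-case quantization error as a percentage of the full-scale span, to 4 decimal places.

Rounding → worst-case error = ½ LSB = V_FS/2^11, so 100/2048 = 0.0488281 % of full scale.

0.0488 %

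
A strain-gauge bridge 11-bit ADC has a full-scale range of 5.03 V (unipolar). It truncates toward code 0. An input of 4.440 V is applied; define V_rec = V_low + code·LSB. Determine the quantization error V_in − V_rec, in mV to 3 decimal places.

1.909 mV

One LSB is 5.03 V / 2048 = 2.456 mV.
(4.440 − 0)/0.00245605 = 1807.7773; ⌊·⌋ gives code 1807.
Code 1807 maps back to 0 + 1807×0.00245605 V = 4.4380908 V.
Error = 4.440 − 4.4380908 = 0.00190918 V = 1.909 mV.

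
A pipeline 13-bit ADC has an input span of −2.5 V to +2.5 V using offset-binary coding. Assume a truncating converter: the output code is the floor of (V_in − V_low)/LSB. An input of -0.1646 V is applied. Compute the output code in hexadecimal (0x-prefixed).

With 8192 levels over 5 V, one step is 0.610 mV.
Input sits at 3826.319 steps above V_low.
⌊·⌋(3826.319) = 3826.
In hexadecimal (0x-prefixed): 0xEF2.

code 0xEF2 (decimal 3826)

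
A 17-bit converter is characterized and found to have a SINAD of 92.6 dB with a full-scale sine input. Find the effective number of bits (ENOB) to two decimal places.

15.09 bits

ENOB = (SINAD − 1.76) / 6.02 = (92.6 − 1.76)/6.02 = 15.090.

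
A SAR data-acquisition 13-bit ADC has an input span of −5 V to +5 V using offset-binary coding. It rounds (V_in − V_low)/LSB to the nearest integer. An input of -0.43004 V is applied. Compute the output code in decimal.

code 3744

Full-scale span = 10 V; LSB = 10/2^13 = 1.221 mV.
Input sits at 3743.711 steps above V_low.
Round → code 3744.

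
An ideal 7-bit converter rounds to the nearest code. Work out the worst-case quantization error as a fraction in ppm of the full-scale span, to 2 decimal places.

Rounding → worst-case error = ½ LSB = V_FS/2^8, so 1e+06/256 = 3906.25 ppm of full scale.

3906.25 ppm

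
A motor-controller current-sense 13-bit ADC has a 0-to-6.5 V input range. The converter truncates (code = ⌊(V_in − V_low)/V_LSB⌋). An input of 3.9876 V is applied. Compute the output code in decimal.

LSB = 6.5 V / 8192 = 0.793 mV.
(3.9876 − 0) / 0.000793457 = 5025.603 LSBs.
So the output code is 5025.

code 5025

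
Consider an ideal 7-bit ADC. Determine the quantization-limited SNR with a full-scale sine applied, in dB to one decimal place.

43.9 dB

SNR ≈ 6.02·N + 1.76 dB = 6.02·7 + 1.76 = 43.90 dB.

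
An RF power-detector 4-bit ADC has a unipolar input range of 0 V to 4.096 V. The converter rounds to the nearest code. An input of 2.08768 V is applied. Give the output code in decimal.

Full-scale span = 4.096 V; LSB = 4.096/2^4 = 256.000 mV.
(V_in − V_low)/LSB = (2.08768 − 0) / 0.256 = 8.155.
So the output code is 8.

code 8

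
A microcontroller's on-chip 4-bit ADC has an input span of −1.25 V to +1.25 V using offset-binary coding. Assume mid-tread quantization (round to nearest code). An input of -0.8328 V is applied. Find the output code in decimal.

With 16 levels over 2.5 V, one step is 156.250 mV.
Input sits at 2.670 steps above V_low.
So the output code is 3.

code 3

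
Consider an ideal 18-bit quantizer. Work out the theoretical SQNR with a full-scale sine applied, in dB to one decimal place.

110.1 dB

SNR ≈ 6.02·N + 1.76 dB = 6.02·18 + 1.76 = 110.12 dB.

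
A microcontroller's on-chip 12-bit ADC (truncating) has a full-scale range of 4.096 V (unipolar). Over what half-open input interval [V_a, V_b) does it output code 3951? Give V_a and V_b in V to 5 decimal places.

LSB = 4.096/2^12 = 1.000 mV.
V_a = V_low + 3951·LSB = 3.951 V; V_b = V_low + 3952·LSB = 3.952 V.

[3.95100 V, 3.95200 V)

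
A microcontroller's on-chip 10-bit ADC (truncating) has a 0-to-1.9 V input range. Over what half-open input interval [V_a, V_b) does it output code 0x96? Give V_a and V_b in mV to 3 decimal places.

LSB = 1.9/2^10 = 1.855 mV.
Code 0x96 = 150 decimal.
V_a = V_low + 150·LSB = 0.27832 V; V_b = V_low + 151·LSB = 0.280176 V.

[278.320 mV, 280.176 mV)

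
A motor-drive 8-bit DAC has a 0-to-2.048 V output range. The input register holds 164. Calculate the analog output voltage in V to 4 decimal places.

1.3120 V

LSB = 2.048 V / 2^8 = 8.000 mV.
V_out = 0 + 164 × 0.008 V = 1.312 V.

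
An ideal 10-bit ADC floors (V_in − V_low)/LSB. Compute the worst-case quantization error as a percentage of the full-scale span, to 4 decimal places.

Truncating → worst-case error = 1 LSB = V_FS/2^10, so 100/1024 = 0.0976562 % of full scale.

0.0977 %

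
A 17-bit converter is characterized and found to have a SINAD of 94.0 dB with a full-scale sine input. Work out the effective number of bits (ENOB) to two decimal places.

ENOB = (SINAD − 1.76) / 6.02 = (94.0 − 1.76)/6.02 = 15.322.

15.32 bits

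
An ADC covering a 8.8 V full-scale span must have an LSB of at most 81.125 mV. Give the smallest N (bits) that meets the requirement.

Number of steps required ≥ 8.8 V / 81.125 mV = 108.47.
Need 2^N ≥ 108.47; 2^6 = 64, 2^7 = 128.
Minimum N = 7.

7 bits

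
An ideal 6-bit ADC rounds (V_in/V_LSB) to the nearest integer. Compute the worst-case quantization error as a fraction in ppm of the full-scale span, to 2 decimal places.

Rounding → worst-case error = ½ LSB = V_FS/2^7, so 1e+06/128 = 7812.5 ppm of full scale.

7812.50 ppm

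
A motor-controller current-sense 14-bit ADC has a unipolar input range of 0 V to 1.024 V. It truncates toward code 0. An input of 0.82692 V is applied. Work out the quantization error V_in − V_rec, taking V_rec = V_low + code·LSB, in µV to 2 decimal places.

Step size: 1.024 V ÷ 2^14 = 62.50 µV.
(0.82692 − 0)/6.25e-05 = 13230.7200; ⌊·⌋ gives code 13230.
Code 13230 maps back to 0 + 13230×6.25e-05 V = 0.826875 V.
V_in − V_rec = 4.5e-05 V = 45.00 µV.

45.00 µV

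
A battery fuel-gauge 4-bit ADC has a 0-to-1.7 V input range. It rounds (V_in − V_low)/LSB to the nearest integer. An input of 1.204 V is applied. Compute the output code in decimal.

With 16 levels over 1.7 V, one step is 106.250 mV.
(1.204 − 0) / 0.10625 = 11.332 LSBs.
round(11.332) = 11.

code 11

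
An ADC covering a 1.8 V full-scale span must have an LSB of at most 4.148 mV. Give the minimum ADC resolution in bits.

9 bits

Number of steps required ≥ 1.8 V / 4.148 mV = 433.94.
Need 2^N ≥ 433.94; 2^8 = 256, 2^9 = 512.
Minimum N = 9.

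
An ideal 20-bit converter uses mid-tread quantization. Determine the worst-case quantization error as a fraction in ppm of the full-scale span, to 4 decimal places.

Rounding → worst-case error = ½ LSB = V_FS/2^21, so 1e+06/2097152 = 0.476837 ppm of full scale.

0.4768 ppm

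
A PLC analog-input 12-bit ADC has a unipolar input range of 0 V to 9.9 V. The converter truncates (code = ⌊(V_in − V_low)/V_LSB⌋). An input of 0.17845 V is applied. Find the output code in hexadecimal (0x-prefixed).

Full-scale span = 9.9 V; LSB = 9.9/2^12 = 2.417 mV.
(V_in − V_low)/LSB = (0.17845 − 0) / 0.00241699 = 73.831.
Floor → code 73.
In hexadecimal (0x-prefixed): 0x49.

code 0x49 (decimal 73)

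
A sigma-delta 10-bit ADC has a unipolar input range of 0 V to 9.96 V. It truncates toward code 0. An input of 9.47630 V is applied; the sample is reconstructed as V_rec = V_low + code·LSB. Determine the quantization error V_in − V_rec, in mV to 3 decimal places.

LSB = 9.96/2^10 = 9.727 mV.
(V_in − V_low)/LSB = (9.47630 − 0)/0.00972656 = 974.2702 → code 974 (floor).
Code 974 maps back to 0 + 974×0.00972656 V = 9.4736719 V.
V_in − V_rec = 0.00262812 V = 2.628 mV.

2.628 mV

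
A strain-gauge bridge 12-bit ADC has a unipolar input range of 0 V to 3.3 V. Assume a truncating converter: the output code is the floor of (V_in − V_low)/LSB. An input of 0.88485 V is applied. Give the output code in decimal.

code 1098

Full-scale span = 3.3 V; LSB = 3.3/2^12 = 0.806 mV.
Input sits at 1098.287 steps above V_low.
So the output code is 1098.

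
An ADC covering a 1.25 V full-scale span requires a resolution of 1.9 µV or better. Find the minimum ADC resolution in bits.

Number of steps required ≥ 1.25 V / 1.9 µV = 657894.74.
Need 2^N ≥ 657894.74; 2^19 = 524288, 2^20 = 1048576.
Minimum N = 20.

20 bits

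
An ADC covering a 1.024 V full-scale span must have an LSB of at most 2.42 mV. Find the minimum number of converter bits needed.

Number of steps required ≥ 1.024 V / 2.42 mV = 423.14.
Need 2^N ≥ 423.14; 2^8 = 256, 2^9 = 512.
Minimum N = 9.

9 bits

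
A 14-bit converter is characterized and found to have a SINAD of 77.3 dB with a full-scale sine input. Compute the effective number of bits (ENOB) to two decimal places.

12.55 bits

ENOB = (SINAD − 1.76) / 6.02 = (77.3 − 1.76)/6.02 = 12.548.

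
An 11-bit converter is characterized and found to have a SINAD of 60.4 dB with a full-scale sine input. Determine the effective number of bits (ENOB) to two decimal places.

9.74 bits

ENOB = (SINAD − 1.76) / 6.02 = (60.4 − 1.76)/6.02 = 9.741.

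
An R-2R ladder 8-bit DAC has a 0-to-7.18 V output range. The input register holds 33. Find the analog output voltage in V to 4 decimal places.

LSB = 7.18 V / 2^8 = 28.047 mV.
V_out = 0 + 33 × 0.0280469 V = 0.925547 V.

0.9255 V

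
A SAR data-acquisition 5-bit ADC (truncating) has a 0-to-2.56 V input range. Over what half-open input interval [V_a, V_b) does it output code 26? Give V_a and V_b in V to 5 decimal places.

LSB = 2.56/2^5 = 80.000 mV.
V_a = V_low + 26·LSB = 2.08 V; V_b = V_low + 27·LSB = 2.16 V.

[2.08000 V, 2.16000 V)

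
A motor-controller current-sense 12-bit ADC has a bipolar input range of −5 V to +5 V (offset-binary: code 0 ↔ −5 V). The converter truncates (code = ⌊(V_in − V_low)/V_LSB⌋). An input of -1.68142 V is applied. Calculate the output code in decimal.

code 1359

LSB = 10 V / 4096 = 2.441 mV.
Input sits at 1359.290 steps above V_low.
So the output code is 1359.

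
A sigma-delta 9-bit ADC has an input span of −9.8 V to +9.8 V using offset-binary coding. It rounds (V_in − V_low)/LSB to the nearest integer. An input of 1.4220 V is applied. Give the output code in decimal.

code 293

With 512 levels over 19.6 V, one step is 38.281 mV.
Input sits at 293.146 steps above V_low.
So the output code is 293.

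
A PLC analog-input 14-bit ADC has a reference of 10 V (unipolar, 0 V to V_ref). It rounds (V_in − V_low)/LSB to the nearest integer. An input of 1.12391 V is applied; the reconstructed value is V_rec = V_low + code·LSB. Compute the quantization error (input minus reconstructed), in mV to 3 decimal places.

One LSB is 10 V / 16384 = 0.610 mV.
(1.12391 − 0)/0.000610352 = 1841.4141; round gives code 1841.
Code 1841 maps back to 0 + 1841×0.000610352 V = 1.1236572 V.
V_in − V_rec = 0.000252773 V = 0.253 mV.

0.253 mV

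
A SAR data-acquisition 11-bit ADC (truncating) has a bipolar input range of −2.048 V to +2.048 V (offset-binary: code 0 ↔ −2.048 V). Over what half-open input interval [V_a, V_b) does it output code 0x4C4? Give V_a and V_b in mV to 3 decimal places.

[392.000 mV, 394.000 mV)

LSB = 4.096/2^11 = 2.000 mV.
Code 0x4C4 = 1220 decimal.
V_a = V_low + 1220·LSB = 0.392 V; V_b = V_low + 1221·LSB = 0.394 V.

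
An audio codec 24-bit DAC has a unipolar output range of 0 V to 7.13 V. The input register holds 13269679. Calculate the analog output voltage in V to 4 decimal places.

LSB = 7.13 V / 2^24 = 0.42 µV.
V_out = 0 + 13269679 × 4.24981e-07 V = 5.63936 V.

5.6394 V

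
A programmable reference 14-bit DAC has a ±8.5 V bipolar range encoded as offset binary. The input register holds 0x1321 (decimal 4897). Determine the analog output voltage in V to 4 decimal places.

LSB = 17 V / 2^14 = 1.038 mV.
Code 0x1321 = 4897 decimal.
V_out = (−8.5) + 4897 × 0.0010376 V = -3.41888 V.

-3.4189 V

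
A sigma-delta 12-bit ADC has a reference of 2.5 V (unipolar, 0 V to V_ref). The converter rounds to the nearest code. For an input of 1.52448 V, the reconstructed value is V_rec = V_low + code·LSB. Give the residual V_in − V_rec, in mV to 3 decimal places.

-0.178 mV

LSB = 2.5/2^12 = 0.610 mV.
Scaled input = 2497.7080 LSBs, so code = 2498.
Reconstructed: 1.5246582 V.
V_in − V_rec = -0.000178203 V = -0.178 mV.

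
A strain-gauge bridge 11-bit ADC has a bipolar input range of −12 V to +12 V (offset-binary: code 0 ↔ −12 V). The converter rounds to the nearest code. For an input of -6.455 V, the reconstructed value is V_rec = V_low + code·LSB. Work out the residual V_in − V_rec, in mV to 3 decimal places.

2.031 mV

One LSB is 24 V / 2048 = 11.719 mV.
(V_in − V_low)/LSB = (-6.455 − (−12))/0.0117188 = 473.1733 → code 473 (round).
V_rec = (−12) + 473·0.0117188 = -6.4570312 V.
V_in − V_rec = 0.00203125 V = 2.031 mV.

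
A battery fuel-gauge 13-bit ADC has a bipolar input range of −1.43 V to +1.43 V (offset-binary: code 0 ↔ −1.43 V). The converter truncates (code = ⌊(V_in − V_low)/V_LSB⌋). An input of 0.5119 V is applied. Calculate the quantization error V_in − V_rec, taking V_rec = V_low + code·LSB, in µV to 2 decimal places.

LSB = 2.86/2^13 = 349.12 µV.
(V_in − V_low)/LSB = (0.5119 − (−1.43))/0.000349121 = 5562.2534 → code 5562 (floor).
Reconstructed: 0.51181152 V.
V_in − V_rec = 8.84766e-05 V = 88.48 µV.

88.48 µV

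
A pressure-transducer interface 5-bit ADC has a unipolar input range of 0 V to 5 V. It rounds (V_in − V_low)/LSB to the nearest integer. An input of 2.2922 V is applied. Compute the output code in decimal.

LSB = 5 V / 32 = 156.250 mV.
(V_in − V_low)/LSB = (2.2922 − 0) / 0.15625 = 14.670.
Round → code 15.

code 15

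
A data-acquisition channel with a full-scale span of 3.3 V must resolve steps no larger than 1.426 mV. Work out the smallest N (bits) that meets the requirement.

12 bits

Number of steps required ≥ 3.3 V / 1.426 mV = 2314.17.
Need 2^N ≥ 2314.17; 2^11 = 2048, 2^12 = 4096.
Minimum N = 12.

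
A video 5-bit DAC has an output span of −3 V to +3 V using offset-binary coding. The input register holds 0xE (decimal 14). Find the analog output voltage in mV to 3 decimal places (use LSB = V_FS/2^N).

-375.000 mV

LSB = 6 V / 2^5 = 187.500 mV.
Code 0xE = 14 decimal.
V_out = (−3) + 14 × 0.1875 V = -0.375 V.
= -375.000 mV.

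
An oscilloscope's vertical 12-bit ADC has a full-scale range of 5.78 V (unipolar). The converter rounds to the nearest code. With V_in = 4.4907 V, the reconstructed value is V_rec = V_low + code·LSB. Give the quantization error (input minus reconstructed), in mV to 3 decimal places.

LSB = 5.78/2^12 = 1.411 mV.
(4.4907 − 0)/0.00141113 = 3182.3369; round gives code 3182.
Reconstructed: 4.4902246 V.
V_in − V_rec = 0.000475391 V = 0.475 mV.

0.475 mV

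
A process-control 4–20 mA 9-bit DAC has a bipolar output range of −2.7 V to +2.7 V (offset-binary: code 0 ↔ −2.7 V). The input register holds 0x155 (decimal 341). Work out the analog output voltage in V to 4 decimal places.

0.8965 V

LSB = 5.4 V / 2^9 = 10.547 mV.
Code 0x155 = 341 decimal.
V_out = (−2.7) + 341 × 0.0105469 V = 0.896484 V.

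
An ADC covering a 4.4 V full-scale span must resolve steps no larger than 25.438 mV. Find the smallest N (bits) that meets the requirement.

Number of steps required ≥ 4.4 V / 25.438 mV = 172.97.
Need 2^N ≥ 172.97; 2^7 = 128, 2^8 = 256.
Minimum N = 8.

8 bits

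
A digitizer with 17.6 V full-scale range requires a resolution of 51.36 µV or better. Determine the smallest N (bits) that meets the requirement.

19 bits

Number of steps required ≥ 17.6 V / 51.36 µV = 342679.13.
Need 2^N ≥ 342679.13; 2^18 = 262144, 2^19 = 524288.
Minimum N = 19.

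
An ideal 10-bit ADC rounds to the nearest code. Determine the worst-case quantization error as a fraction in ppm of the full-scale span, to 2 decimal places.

Rounding → worst-case error = ½ LSB = V_FS/2^11, so 1e+06/2048 = 488.281 ppm of full scale.

488.28 ppm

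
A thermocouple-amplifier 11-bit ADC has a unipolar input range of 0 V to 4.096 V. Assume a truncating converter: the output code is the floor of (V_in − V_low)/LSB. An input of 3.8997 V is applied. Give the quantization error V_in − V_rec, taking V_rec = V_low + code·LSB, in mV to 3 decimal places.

Step size: 4.096 V ÷ 2^11 = 2.000 mV.
Scaled input = 1949.8500 LSBs, so code = 1949.
Code 1949 maps back to 0 + 1949×0.002 V = 3.898 V.
Error = 3.8997 − 3.898 = 0.0017 V = 1.700 mV.

1.700 mV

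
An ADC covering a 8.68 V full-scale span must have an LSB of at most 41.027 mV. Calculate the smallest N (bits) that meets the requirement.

Number of steps required ≥ 8.68 V / 41.027 mV = 211.57.
Need 2^N ≥ 211.57; 2^7 = 128, 2^8 = 256.
Minimum N = 8.

8 bits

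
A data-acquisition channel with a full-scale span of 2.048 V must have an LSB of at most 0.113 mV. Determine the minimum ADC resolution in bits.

15 bits

Number of steps required ≥ 2.048 V / 0.113 mV = 18123.89.
Need 2^N ≥ 18123.89; 2^14 = 16384, 2^15 = 32768.
Minimum N = 15.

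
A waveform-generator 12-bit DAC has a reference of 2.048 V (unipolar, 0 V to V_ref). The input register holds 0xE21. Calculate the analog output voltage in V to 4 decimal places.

1.8085 V

LSB = 2.048 V / 2^12 = 0.500 mV.
Code 0xE21 = 3617 decimal.
V_out = 0 + 3617 × 0.0005 V = 1.8085 V.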